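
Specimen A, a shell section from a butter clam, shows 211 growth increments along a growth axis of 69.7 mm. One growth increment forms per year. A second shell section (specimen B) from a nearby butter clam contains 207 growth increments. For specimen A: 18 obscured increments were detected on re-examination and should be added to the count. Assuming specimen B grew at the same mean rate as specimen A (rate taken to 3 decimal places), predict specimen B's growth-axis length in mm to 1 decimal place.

Specimen A: adjusted count: 211 + 18 = 229 growth increments.
A: Mean rate = 69.7 mm / 229 years ≈ 0.304 mm/year.
For B, 0.304 mm/year × 207 years = 62.9 mm.

62.9 mm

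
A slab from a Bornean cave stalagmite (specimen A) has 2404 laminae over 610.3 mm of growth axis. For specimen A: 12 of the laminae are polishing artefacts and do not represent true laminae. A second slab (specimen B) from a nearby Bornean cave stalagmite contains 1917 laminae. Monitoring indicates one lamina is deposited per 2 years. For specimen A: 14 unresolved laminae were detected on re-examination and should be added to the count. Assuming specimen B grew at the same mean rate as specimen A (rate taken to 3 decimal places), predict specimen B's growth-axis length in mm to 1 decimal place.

486.9 mm

Specimen A: true lamina count = 2404 − 12 + 14 = 2406.
Specimen A: at 2 years per lamina, 2406 × 2 = 4812 years.
A: Mean rate = 610.3 mm / 4812 years ≈ 0.127 mm per year.
Specimen B: at 2 years per lamina, 1917 × 2 = 3834 years. B's length ≈ 0.127 × 3834 = 486.9 mm.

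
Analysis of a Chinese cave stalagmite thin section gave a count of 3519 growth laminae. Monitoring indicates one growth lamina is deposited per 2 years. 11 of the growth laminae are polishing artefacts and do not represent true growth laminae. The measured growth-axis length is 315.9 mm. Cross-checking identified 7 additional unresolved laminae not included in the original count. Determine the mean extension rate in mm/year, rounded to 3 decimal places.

0.045 mm/year

Adjusted count: 3519 − 11 + 7 = 3515 growth laminae.
Multiplying by 2 years per growth lamina: 3515 × 2 = 7030 years.
Extension rate ≈ 315.9 / 7030 = 0.045 mm/year.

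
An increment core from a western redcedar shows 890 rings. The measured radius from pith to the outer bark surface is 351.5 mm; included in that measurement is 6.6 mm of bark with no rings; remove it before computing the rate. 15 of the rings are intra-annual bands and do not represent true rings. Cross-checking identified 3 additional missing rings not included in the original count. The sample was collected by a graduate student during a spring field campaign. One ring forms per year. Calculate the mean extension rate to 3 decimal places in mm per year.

Correcting the raw count gives 890 − 15 + 3 = 878 true rings.
Net length = 351.5 − 6.6 = 344.9 mm.
Extension rate ≈ 344.9 / 878 = 0.393 mm per year.

0.393 mm per year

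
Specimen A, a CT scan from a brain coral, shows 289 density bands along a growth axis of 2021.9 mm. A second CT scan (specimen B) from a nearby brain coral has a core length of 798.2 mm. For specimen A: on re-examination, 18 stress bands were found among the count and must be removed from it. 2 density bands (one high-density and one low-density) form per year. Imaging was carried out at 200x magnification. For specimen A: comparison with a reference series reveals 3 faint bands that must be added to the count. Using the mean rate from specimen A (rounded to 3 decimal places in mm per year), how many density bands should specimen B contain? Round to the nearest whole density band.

108 density bands

Specimen A: after corrections the count is 289 − 18 + 3 = 274 density bands.
Specimen A: 274 density bands at 2 per year is 274 / 2 = 137 years.
A: Mean rate = 2021.9 mm / 137 years ≈ 14.758 mm per year.
Specimen B: 798.2 mm / 14.758 mm per year = 54.09 years; at 2 density bands per year that is 54.09 × 2 ≈ 108 density bands.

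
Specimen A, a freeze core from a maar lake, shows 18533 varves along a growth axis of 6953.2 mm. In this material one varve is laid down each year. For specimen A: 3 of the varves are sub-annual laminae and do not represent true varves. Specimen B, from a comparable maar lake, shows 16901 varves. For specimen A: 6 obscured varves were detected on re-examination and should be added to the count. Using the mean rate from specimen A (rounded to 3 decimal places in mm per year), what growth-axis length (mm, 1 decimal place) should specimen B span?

Specimen A: after corrections the count is 18533 − 3 + 6 = 18536 varves.
A: Extension rate ≈ 6953.2 / 18536 = 0.375 mm per year.
For B, 0.375 mm/year × 16901 years = 6337.9 mm.

6337.9 mm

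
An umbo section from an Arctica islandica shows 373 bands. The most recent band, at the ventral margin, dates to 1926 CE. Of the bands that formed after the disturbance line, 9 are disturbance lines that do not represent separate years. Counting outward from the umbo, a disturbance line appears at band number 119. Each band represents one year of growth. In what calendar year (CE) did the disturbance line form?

1681 CE

373 − 119 = 254 bands lie beyond the disturbance line toward the ventral margin.
Removing the 9 false bands leaves 254 − 9 = 245 true bands beyond the disturbance line.
1926 − 245 = 1681 CE.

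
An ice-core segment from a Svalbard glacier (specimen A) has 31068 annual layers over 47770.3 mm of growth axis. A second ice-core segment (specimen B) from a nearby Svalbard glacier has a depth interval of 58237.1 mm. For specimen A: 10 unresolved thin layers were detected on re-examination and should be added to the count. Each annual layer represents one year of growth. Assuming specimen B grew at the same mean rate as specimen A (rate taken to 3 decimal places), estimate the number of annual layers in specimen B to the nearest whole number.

Specimen A: adjusted count: 31068 + 10 = 31078 annual layers.
A: Mean rate = 47770.3 mm / 31078 years ≈ 1.537 mm per year.
For B, 58237.1 / 1.537 = 37890.11 years ≈ 37890 annual layers.

37890 annual layers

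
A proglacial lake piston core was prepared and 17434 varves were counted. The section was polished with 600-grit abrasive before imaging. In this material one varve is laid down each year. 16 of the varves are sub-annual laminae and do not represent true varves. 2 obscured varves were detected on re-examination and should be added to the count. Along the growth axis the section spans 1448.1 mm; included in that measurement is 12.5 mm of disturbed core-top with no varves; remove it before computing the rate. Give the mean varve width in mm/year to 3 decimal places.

0.082 mm/year

After corrections the count is 17434 − 16 + 2 = 17420 varves.
Removing the 12.5 mm offcut leaves 1448.1 − 12.5 = 1435.6 mm.
1435.6 mm over 17420 years gives 1435.6 / 17420 ≈ 0.082 mm/year.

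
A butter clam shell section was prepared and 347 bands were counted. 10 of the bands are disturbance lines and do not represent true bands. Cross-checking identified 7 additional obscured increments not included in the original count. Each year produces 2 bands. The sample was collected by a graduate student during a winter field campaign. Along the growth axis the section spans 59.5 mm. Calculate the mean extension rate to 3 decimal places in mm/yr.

0.346 mm/yr

Adjusted count: 347 − 10 + 7 = 344 bands.
With 2 bands per year, 344 / 2 = 172 years.
59.5 mm over 172 years gives 59.5 / 172 ≈ 0.346 mm/yr.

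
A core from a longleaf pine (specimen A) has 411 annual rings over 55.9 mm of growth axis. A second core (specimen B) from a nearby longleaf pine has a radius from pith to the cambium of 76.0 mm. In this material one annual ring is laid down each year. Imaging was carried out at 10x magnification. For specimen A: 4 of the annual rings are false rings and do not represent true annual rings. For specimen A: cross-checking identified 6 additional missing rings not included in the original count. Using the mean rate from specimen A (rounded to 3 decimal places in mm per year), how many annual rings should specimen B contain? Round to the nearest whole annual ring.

Specimen A: adjusted count: 411 − 4 + 6 = 413 annual rings.
A: Extension rate ≈ 55.9 / 413 = 0.135 mm/yr.
B spans 76.0 / 0.135 = 562.96 years ≈ 563 annual rings.

563 annual rings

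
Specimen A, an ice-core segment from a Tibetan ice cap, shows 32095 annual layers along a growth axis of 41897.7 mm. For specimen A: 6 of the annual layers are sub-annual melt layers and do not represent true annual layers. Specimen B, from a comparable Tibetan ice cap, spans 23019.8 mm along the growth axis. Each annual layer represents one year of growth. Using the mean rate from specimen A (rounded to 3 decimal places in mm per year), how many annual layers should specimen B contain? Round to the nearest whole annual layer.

Specimen A: adjusted count: 32095 − 6 = 32089 annual layers.
A: Extension rate ≈ 41897.7 / 32089 = 1.306 mm per year.
B spans 23019.8 / 1.306 = 17626.19 years ≈ 17626 annual layers.

17626 annual layers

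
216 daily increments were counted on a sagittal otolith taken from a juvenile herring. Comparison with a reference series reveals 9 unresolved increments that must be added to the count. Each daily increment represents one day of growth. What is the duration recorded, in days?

Adjusted count: 216 + 9 = 225 daily increments.
At one daily increment per day, that is 225 days.

225 days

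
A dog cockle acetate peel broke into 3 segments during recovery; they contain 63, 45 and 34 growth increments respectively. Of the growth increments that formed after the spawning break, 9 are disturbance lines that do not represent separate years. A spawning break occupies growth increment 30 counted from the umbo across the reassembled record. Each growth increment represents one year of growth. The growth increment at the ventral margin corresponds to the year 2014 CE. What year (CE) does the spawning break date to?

Total growth increments = 63 + 45 + 34 = 142.
142 − 30 = 112 growth increments lie beyond the spawning break toward the ventral margin.
112 − 9 false = 103 true growth increments after the spawning break.
Counting back 103 years from 2014 CE places the spawning break in 2014 − 103 = 1911 CE.

1911 CE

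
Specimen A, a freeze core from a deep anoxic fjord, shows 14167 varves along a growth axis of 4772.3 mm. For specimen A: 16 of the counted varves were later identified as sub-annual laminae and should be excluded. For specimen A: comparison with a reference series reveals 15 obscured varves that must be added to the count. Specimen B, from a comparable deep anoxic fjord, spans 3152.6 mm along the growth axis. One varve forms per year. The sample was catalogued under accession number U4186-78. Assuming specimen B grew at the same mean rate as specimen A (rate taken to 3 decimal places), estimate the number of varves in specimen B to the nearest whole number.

Specimen A: after corrections the count is 14167 − 16 + 15 = 14166 varves.
A: Extension rate ≈ 4772.3 / 14166 = 0.337 mm per year.
Specimen B: 3152.6 mm / 0.337 mm per year = 9354.90 years ≈ 9355 varves.

9355 varves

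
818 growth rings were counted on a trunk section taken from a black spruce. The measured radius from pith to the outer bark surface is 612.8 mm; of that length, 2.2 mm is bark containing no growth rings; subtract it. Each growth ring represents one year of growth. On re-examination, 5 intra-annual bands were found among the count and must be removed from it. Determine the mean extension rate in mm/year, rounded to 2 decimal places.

True growth ring count = 818 − 5 = 813.
The growth record spans 612.8 − 2.2 = 610.6 mm.
Mean rate = 610.6 mm / 813 years ≈ 0.75 mm/year.

0.75 mm/year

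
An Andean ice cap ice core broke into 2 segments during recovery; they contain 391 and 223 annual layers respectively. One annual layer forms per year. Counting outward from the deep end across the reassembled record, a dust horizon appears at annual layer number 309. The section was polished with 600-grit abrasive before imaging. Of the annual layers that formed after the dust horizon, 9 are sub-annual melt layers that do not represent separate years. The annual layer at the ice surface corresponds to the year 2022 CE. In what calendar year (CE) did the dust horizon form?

Total annual layers = 391 + 223 = 614.
614 − 309 = 305 annual layers lie beyond the dust horizon toward the ice surface.
305 − 9 false = 296 true annual layers after the dust horizon.
Counting back 296 years from 2022 CE places the dust horizon in 2022 − 296 = 1726 CE.

1726 CE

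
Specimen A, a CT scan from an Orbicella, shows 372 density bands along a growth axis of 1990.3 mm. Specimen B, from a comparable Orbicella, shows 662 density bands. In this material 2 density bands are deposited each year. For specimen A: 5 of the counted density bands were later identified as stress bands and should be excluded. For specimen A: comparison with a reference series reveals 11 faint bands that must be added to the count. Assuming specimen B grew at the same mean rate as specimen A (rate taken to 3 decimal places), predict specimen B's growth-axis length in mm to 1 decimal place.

3485.8 mm

Specimen A: correcting the raw count gives 372 − 5 + 11 = 378 true density bands.
Specimen A: dividing by 2 density bands per year: 378 / 2 = 189 years.
A: Extension rate ≈ 1990.3 / 189 = 10.531 mm/yr.
Specimen B: with 2 density bands per year, 662 / 2 = 331 years. B's length ≈ 10.531 × 331 = 3485.8 mm.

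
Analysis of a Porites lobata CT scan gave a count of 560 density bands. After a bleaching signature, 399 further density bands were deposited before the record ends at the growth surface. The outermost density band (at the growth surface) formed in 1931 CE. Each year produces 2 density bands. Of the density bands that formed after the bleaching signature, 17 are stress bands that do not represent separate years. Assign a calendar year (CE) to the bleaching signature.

1740 CE

There are 399 density bands younger than the bleaching signature.
Removing the 17 false density bands leaves 399 − 17 = 382 true density bands beyond the bleaching signature.
382 density bands at 2 per year is 382 / 2 = 191 years.
Counting back 191 years from 1931 CE places the bleaching signature in 1931 − 191 = 1740 CE.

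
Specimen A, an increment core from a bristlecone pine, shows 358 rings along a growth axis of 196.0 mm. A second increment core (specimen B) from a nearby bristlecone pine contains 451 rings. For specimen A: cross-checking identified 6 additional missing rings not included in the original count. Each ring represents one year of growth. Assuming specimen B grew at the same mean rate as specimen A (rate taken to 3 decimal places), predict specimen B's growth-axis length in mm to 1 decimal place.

242.6 mm

Specimen A: adjusted count: 358 + 6 = 364 rings.
A: Mean rate = 196.0 mm / 364 years ≈ 0.538 mm/year.
B's length ≈ 0.538 × 451 = 242.6 mm.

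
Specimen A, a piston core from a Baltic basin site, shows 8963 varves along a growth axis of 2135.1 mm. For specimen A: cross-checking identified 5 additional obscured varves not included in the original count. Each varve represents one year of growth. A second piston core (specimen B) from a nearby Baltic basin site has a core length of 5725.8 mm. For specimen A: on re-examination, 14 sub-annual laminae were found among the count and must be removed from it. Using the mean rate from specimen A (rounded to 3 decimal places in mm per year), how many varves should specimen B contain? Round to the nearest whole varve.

Specimen A: adjusted count: 8963 − 14 + 5 = 8954 varves.
A: Extension rate ≈ 2135.1 / 8954 = 0.238 mm/year.
Specimen B: 5725.8 mm / 0.238 mm per year = 24057.98 years ≈ 24058 varves.

24058 varves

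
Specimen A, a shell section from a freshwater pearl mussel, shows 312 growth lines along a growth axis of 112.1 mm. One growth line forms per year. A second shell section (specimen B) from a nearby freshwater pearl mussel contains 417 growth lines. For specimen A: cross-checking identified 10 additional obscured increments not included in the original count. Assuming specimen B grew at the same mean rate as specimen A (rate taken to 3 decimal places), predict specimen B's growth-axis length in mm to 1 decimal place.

Specimen A: adjusted count: 312 + 10 = 322 growth lines.
A: Extension rate ≈ 112.1 / 322 = 0.348 mm per year.
Length of B = 0.348 × 417 = 145.1 mm.

145.1 mm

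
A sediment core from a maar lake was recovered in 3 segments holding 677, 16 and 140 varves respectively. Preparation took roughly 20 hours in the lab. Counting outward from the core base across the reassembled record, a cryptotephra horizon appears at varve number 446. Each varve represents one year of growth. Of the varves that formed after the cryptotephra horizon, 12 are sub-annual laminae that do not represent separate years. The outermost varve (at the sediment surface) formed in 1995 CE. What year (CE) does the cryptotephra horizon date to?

Total varves = 677 + 16 + 140 = 833.
Between varve 446 and the sediment surface there are 833 − 446 = 387 varves.
Excluding 12 false varves: 387 − 12 = 375.
The varve at the sediment surface is 1995 CE, so the cryptotephra horizon dates to 1995 − 375 = 1620 CE.

1620 CE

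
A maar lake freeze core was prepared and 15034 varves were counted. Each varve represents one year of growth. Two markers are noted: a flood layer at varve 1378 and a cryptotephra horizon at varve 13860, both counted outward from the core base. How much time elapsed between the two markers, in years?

The two markers are separated by 13860 − 1378 = 12482 varves.
That is 12482 years at one varve per year.

12482 years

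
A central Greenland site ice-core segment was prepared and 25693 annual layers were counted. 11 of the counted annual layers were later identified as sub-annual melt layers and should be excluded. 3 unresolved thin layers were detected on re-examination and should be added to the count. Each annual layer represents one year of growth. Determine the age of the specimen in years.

True annual layer count = 25693 − 11 + 3 = 25685.
At one annual layer per year, that is 25685 years.

25685 years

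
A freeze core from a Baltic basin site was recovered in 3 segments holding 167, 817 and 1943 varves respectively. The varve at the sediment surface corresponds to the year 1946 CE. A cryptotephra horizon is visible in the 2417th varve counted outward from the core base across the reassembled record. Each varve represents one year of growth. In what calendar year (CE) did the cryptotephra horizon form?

Total varves = 167 + 817 + 1943 = 2927.
Between varve 2417 and the sediment surface there are 2927 − 2417 = 510 varves.
The varve at the sediment surface is 1946 CE, so the cryptotephra horizon dates to 1946 − 510 = 1436 CE.

1436 CE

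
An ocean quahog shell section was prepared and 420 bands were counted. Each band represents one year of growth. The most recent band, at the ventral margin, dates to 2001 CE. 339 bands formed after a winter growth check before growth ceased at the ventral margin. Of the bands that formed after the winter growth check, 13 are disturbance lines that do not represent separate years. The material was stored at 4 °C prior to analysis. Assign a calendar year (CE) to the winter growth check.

There are 339 bands younger than the winter growth check.
339 − 13 false = 326 true bands after the winter growth check.
Counting back 326 years from 2001 CE places the winter growth check in 2001 − 326 = 1675 CE.

1675 CE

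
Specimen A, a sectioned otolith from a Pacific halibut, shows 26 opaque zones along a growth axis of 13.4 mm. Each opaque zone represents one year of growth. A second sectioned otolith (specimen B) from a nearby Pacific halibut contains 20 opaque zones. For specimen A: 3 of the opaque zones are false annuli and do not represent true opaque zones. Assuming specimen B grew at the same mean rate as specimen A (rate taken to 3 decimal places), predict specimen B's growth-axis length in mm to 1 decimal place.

11.7 mm

Specimen A: true opaque zone count = 26 − 3 = 23.
A: 13.4 mm over 23 years gives 13.4 / 23 ≈ 0.583 mm/year.
B's length ≈ 0.583 × 20 = 11.7 mm.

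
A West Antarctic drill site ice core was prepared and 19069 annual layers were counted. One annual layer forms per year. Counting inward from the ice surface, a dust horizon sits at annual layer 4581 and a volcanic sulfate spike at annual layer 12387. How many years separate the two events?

7806 years

12387 − 4581 = 7806 annual layers lie between the two events.
At one annual layer per year, 7806 years elapsed between them.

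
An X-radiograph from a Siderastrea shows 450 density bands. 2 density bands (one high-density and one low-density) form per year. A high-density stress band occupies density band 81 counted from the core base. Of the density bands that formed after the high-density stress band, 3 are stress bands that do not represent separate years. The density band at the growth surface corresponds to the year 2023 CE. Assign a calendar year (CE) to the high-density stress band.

450 − 81 = 369 density bands lie beyond the high-density stress band toward the growth surface.
Excluding 3 false density bands: 369 − 3 = 366.
366 density bands at 2 per year is 366 / 2 = 183 years.
The density band at the growth surface is 2023 CE, so the high-density stress band dates to 2023 − 183 = 1840 CE.

1840 CE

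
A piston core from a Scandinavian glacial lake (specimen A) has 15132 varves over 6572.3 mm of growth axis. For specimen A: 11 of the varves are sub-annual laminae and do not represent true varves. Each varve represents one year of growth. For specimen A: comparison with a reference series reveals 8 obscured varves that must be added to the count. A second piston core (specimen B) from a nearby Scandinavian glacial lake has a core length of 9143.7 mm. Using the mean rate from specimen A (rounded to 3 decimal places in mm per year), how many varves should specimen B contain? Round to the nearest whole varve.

Specimen A: true varve count = 15132 − 11 + 8 = 15129.
A: 6572.3 mm over 15129 years gives 6572.3 / 15129 ≈ 0.434 mm/yr.
B spans 9143.7 / 0.434 = 21068.43 years ≈ 21068 varves.

21068 varves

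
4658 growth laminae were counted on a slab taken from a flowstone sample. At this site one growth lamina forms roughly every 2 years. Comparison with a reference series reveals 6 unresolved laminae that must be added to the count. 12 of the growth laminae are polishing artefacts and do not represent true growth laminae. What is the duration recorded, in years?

After corrections the count is 4658 − 12 + 6 = 4652 growth laminae.
At 2 years per growth lamina, 4652 × 2 = 9304 years.

9304 yr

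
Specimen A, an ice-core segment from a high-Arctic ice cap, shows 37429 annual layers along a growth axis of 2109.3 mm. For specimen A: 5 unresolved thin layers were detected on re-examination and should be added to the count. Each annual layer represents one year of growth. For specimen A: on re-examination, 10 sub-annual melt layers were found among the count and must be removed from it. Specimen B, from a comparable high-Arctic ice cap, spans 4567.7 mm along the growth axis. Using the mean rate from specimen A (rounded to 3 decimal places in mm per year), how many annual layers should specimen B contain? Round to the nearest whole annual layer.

81566 annual layers

Specimen A: adjusted count: 37429 − 10 + 5 = 37424 annual layers.
A: Extension rate ≈ 2109.3 / 37424 = 0.056 mm/year.
B spans 4567.7 / 0.056 = 81566.07 years ≈ 81566 annual layers.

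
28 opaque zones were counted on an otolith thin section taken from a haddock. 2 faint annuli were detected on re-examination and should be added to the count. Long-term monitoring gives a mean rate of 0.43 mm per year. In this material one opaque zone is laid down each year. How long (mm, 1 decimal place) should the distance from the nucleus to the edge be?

Correcting the raw count gives 28 + 2 = 30 true opaque zones.
30 years at 0.43 mm/year gives 0.43 × 30 = 12.9 mm.

12.9 mm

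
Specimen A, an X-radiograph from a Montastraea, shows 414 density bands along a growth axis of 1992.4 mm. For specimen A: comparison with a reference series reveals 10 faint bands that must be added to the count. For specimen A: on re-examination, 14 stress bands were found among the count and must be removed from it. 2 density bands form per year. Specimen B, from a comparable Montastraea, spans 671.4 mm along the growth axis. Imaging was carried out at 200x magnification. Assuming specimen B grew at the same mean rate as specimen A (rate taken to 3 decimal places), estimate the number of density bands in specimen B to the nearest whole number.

Specimen A: correcting the raw count gives 414 − 14 + 10 = 410 true density bands.
Specimen A: with 2 density bands per year, 410 / 2 = 205 years.
A: Extension rate ≈ 1992.4 / 205 = 9.719 mm/yr.
Specimen B: 671.4 mm / 9.719 mm per year = 69.08 years; at 2 density bands per year that is 69.08 × 2 ≈ 138 density bands.

138 density bands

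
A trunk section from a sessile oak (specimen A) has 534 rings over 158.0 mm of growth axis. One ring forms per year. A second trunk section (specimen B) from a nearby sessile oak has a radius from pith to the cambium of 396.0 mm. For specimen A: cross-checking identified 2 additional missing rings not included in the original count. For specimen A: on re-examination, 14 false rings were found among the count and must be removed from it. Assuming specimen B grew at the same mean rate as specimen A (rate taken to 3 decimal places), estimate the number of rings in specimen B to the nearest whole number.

1307 rings

Specimen A: correcting the raw count gives 534 − 14 + 2 = 522 true rings.
A: Mean rate = 158.0 mm / 522 years ≈ 0.303 mm per year.
Specimen B: 396.0 mm / 0.303 mm per year = 1306.93 years ≈ 1307 rings.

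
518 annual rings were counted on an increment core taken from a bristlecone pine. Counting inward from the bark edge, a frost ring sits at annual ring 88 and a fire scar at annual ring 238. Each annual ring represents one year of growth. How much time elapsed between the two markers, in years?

238 − 88 = 150 annual rings lie between the two events.
That is 150 years at one annual ring per year.

150 years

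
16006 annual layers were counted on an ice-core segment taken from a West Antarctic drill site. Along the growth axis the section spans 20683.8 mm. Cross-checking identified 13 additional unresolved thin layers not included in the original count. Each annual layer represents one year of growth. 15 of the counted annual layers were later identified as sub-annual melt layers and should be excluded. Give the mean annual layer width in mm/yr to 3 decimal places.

True annual layer count = 16006 − 15 + 13 = 16004.
Extension rate ≈ 20683.8 / 16004 = 1.292 mm/yr.

1.292 mm/yr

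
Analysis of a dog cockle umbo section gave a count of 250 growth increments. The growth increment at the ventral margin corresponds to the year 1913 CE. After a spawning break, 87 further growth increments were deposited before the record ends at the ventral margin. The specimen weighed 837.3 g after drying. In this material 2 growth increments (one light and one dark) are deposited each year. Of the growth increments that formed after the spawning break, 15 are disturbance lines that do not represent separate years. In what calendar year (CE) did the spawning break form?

1877 CE

87 growth increments post-date the spawning break.
Excluding 15 false growth increments: 87 − 15 = 72.
With 2 growth increments per year, 72 / 2 = 36 years.
1913 − 36 = 1877 CE.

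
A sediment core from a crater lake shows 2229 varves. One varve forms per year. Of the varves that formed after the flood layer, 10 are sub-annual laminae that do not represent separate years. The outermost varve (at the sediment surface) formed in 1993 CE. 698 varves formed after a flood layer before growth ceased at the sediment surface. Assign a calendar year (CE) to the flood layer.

1305 CE

There are 698 varves younger than the flood layer.
Excluding 10 false varves: 698 − 10 = 688.
1993 − 688 = 1305 CE.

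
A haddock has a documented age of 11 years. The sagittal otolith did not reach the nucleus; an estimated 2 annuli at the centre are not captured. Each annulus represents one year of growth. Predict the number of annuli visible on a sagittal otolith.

9 annuli

Expected annuli over 11 years: 11.
Less the 2 uncaptured annuli: 11 − 2 = 9.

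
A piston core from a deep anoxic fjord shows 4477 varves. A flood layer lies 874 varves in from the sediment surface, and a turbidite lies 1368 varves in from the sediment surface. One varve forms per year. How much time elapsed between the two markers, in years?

The two markers are separated by 1368 − 874 = 494 varves.
At one varve per year, 494 years elapsed between them.

494 years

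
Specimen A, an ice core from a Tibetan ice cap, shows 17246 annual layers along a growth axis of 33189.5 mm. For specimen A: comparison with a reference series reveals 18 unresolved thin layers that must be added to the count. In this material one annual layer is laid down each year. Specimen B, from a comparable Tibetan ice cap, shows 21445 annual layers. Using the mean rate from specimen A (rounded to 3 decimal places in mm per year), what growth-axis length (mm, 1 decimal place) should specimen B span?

41217.3 mm

Specimen A: correcting the raw count gives 17246 + 18 = 17264 true annual layers.
A: Mean rate = 33189.5 mm / 17264 years ≈ 1.922 mm/yr.
For B, 1.922 mm/year × 21445 years = 41217.3 mm.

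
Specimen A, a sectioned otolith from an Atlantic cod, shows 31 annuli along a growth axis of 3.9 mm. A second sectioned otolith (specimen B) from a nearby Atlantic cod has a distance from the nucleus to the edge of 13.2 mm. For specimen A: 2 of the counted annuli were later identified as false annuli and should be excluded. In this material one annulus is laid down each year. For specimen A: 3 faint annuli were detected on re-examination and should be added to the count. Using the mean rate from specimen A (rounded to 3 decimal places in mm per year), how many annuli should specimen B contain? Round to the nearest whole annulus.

108 annuli

Specimen A: correcting the raw count gives 31 − 2 + 3 = 32 true annuli.
A: Extension rate ≈ 3.9 / 32 = 0.122 mm/yr.
For B, 13.2 / 0.122 = 108.20 years ≈ 108 annuli.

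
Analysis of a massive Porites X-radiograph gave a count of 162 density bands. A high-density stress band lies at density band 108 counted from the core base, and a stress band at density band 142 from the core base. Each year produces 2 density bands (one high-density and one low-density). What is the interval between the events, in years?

142 − 108 = 34 density bands lie between the two events.
34 density bands at 2 per year is 34 / 2 = 17 years.

17 years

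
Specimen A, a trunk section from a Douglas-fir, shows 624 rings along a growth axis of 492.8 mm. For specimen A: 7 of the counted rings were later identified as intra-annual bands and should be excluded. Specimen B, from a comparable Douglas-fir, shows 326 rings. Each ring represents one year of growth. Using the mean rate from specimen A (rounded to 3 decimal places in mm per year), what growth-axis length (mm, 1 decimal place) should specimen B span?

Specimen A: true ring count = 624 − 7 = 617.
A: 492.8 mm over 617 years gives 492.8 / 617 ≈ 0.799 mm/yr.
Length of B = 0.799 × 326 = 260.5 mm.

260.5 mm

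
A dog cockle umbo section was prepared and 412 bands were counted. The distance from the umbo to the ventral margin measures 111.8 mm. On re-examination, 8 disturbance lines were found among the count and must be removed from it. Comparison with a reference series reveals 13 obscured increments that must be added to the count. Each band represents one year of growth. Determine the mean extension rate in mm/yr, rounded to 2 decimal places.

0.27 mm/yr

Adjusted count: 412 − 8 + 13 = 417 bands.
Mean rate = 111.8 mm / 417 years ≈ 0.27 mm/yr.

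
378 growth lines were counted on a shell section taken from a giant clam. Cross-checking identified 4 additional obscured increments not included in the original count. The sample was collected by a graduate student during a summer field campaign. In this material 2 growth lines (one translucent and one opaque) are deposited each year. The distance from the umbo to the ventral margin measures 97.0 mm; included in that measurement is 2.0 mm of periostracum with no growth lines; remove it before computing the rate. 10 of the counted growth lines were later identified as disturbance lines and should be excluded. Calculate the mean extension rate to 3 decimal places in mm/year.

0.511 mm/year

Correcting the raw count gives 378 − 10 + 4 = 372 true growth lines.
With 2 growth lines per year, 372 / 2 = 186 years.
Net length = 97.0 − 2.0 = 95.0 mm.
Extension rate ≈ 95.0 / 186 = 0.511 mm/year.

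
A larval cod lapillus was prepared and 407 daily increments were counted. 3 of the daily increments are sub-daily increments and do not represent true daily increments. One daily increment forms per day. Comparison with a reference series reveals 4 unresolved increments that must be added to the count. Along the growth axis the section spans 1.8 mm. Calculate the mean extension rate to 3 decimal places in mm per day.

After corrections the count is 407 − 3 + 4 = 408 daily increments.
1.8 mm over 408 days gives 1.8 / 408 ≈ 0.004 mm per day.

0.004 mm per day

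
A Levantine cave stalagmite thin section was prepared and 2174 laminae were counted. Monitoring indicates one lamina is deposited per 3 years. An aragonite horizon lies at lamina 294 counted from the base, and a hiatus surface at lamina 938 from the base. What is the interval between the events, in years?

938 − 294 = 644 laminae lie between the two events.
644 laminae at 3 years each span 644 × 3 = 1932 years.

1932 years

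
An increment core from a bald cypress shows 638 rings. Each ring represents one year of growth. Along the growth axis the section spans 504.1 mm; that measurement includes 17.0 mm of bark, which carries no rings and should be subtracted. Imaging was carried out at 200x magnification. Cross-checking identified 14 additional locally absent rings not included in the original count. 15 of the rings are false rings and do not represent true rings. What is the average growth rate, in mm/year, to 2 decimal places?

0.76 mm/year

Adjusted count: 638 − 15 + 14 = 637 rings.
Net length = 504.1 − 17.0 = 487.1 mm.
Mean rate = 487.1 mm / 637 years ≈ 0.76 mm/year.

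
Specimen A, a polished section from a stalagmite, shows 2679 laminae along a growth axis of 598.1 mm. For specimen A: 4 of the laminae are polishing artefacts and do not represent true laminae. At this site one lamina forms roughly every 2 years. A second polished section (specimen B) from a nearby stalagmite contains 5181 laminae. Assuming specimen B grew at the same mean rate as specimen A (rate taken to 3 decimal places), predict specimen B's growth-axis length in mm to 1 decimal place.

1160.5 mm

Specimen A: correcting the raw count gives 2679 − 4 = 2675 true laminae.
Specimen A: multiplying by 2 years per lamina: 2675 × 2 = 5350 years.
A: Mean rate = 598.1 mm / 5350 years ≈ 0.112 mm/year.
Specimen B: at 2 years per lamina, 5181 × 2 = 10362 years. Length of B = 0.112 × 10362 = 1160.5 mm.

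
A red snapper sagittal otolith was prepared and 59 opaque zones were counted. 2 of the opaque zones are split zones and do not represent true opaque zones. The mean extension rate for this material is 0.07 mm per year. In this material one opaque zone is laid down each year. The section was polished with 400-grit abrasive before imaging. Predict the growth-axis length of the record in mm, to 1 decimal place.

4.0 mm

Adjusted count: 59 − 2 = 57 opaque zones.
Predicted length = 0.07 mm/year × 57 years = 4.0 mm.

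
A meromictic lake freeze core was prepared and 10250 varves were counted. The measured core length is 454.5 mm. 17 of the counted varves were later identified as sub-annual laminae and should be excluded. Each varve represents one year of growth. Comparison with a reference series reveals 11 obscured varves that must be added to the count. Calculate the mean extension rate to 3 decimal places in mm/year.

0.044 mm/year

After corrections the count is 10250 − 17 + 11 = 10244 varves.
454.5 mm over 10244 years gives 454.5 / 10244 ≈ 0.044 mm/year.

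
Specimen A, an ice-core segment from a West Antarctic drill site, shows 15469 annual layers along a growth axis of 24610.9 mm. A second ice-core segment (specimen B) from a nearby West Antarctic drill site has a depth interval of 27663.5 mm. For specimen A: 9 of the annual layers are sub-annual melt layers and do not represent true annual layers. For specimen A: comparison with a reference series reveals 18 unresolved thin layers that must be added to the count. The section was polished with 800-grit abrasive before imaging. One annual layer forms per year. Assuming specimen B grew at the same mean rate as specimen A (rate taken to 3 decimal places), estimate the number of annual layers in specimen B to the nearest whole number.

Specimen A: correcting the raw count gives 15469 − 9 + 18 = 15478 true annual layers.
A: 24610.9 mm over 15478 years gives 24610.9 / 15478 ≈ 1.590 mm/yr.
B spans 27663.5 / 1.590 = 17398.43 years ≈ 17398 annual layers.

17398 annual layers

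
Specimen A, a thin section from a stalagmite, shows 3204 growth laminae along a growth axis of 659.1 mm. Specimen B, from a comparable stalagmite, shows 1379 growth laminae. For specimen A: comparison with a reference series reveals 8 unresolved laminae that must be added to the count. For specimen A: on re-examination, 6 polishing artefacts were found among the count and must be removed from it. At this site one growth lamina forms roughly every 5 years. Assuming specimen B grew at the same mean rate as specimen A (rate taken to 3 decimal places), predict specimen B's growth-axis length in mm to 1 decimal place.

Specimen A: adjusted count: 3204 − 6 + 8 = 3206 growth laminae.
Specimen A: multiplying by 5 years per growth lamina: 3206 × 5 = 16030 years.
A: 659.1 mm over 16030 years gives 659.1 / 16030 ≈ 0.041 mm/year.
Specimen B: at 5 years per growth lamina, 1379 × 5 = 6895 years. B's length ≈ 0.041 × 6895 = 282.7 mm.

282.7 mm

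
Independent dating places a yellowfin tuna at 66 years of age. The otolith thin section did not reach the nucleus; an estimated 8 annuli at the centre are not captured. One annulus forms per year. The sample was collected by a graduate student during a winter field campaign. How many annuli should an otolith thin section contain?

58 annuli

One annulus per year gives 66 annuli over 66 years.
Less the 8 uncaptured annuli: 66 − 8 = 58.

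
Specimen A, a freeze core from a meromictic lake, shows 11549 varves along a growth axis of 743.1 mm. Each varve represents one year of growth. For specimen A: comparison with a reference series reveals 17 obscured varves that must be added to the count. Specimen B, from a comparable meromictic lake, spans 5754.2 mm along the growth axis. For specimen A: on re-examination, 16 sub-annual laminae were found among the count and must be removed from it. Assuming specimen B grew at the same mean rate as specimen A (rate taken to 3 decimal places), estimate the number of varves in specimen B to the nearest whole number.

89909 varves

Specimen A: after corrections the count is 11549 − 16 + 17 = 11550 varves.
A: 743.1 mm over 11550 years gives 743.1 / 11550 ≈ 0.064 mm per year.
B spans 5754.2 / 0.064 = 89909.38 years ≈ 89909 varves.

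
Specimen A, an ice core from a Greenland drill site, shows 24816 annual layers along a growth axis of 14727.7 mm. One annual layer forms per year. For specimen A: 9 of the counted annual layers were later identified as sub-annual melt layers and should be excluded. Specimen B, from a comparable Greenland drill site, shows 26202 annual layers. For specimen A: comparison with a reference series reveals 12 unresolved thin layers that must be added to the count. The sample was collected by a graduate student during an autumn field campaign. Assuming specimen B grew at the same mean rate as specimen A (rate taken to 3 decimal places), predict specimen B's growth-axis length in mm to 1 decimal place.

15537.8 mm

Specimen A: adjusted count: 24816 − 9 + 12 = 24819 annual layers.
A: Mean rate = 14727.7 mm / 24819 years ≈ 0.593 mm/yr.
For B, 0.593 mm/year × 26202 years = 15537.8 mm.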